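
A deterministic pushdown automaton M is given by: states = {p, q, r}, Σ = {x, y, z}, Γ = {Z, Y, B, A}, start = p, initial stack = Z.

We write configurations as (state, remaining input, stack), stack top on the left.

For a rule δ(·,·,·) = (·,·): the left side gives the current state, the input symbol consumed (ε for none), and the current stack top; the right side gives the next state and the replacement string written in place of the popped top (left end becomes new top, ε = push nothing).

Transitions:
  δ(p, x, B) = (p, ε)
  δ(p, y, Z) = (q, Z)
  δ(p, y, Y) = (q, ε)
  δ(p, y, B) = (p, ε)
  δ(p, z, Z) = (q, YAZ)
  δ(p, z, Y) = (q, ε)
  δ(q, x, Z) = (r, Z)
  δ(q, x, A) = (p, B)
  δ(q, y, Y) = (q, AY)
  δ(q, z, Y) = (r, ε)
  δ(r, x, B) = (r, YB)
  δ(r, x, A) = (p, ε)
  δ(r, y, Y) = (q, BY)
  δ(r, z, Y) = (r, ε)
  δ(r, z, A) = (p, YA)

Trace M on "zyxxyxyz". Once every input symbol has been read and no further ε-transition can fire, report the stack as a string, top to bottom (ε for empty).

(p, zyxxyxyz, Z)
  read z, top Z: go to q, push YAZ → (q, yxxyxyz, YAZ)
  read y, top Y: go to q, push AY → (q, xxyxyz, AYAZ)
  read x, top A: go to p, push B → (p, xyxyz, BYAZ)
  read x, top B: go to p, push ε → (p, yxyz, YAZ)
  read y, top Y: go to q, push ε → (q, xyz, AZ)
  read x, top A: go to p, push B → (p, yz, BZ)
  read y, top B: go to p, push ε → (p, z, Z)
  read z, top Z: go to q, push YAZ → (q, ε, YAZ)
All input consumed in state q with stack YAZ.

YAZ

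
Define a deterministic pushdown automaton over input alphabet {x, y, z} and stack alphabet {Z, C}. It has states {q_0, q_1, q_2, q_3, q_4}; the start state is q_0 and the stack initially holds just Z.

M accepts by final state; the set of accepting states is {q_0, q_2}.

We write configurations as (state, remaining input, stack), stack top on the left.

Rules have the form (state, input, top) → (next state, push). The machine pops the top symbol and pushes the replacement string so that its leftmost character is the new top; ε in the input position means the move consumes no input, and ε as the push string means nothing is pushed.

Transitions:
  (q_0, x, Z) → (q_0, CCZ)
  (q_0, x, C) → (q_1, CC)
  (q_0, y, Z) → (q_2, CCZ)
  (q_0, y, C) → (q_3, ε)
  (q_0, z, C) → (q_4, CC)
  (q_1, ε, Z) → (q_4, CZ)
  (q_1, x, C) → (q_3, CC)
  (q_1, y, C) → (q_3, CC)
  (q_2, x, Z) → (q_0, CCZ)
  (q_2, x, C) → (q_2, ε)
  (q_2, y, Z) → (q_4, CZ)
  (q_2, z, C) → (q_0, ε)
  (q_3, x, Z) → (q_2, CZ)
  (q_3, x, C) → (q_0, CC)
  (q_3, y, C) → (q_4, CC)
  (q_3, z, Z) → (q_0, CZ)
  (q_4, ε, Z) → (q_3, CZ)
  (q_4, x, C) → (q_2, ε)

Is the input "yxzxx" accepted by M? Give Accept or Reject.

(q_0, yxzxx, Z)
  read y, top Z: go to q_2, push CCZ → (q_2, xzxx, CCZ)
  read x, top C: go to q_2, push ε → (q_2, zxx, CZ)
  read z, top C: go to q_0, push ε → (q_0, xx, Z)
  read x, top Z: go to q_0, push CCZ → (q_0, x, CCZ)
  read x, top C: go to q_1, push CC → (q_1, ε, CCCZ)
All input consumed; state q_1 ∉ F and no further ε-move applies.

Reject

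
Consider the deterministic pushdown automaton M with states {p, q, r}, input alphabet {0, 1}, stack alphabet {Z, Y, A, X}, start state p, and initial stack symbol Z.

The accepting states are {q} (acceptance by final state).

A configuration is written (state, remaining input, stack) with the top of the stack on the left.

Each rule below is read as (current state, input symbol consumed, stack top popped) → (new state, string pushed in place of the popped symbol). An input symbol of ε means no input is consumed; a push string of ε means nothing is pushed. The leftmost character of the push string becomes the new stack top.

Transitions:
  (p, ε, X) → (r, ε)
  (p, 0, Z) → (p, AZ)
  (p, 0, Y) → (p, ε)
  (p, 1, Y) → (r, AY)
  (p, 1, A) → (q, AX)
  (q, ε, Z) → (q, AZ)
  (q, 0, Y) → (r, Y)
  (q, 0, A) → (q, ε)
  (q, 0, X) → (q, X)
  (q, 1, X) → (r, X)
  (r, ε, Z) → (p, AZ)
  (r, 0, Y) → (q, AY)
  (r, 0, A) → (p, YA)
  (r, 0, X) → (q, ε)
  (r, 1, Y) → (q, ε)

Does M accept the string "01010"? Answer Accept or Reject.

Accept

(p, 01010, Z)
  read 0, top Z: go to p, push AZ → (p, 1010, AZ)
  read 1, top A: go to q, push AX → (q, 010, AXZ)
  read 0, top A: go to q, push ε → (q, 10, XZ)
  read 1, top X: go to r, push X → (r, 0, XZ)
  read 0, top X: go to q, push ε → (q, ε, Z)
All input consumed; state q ∈ F.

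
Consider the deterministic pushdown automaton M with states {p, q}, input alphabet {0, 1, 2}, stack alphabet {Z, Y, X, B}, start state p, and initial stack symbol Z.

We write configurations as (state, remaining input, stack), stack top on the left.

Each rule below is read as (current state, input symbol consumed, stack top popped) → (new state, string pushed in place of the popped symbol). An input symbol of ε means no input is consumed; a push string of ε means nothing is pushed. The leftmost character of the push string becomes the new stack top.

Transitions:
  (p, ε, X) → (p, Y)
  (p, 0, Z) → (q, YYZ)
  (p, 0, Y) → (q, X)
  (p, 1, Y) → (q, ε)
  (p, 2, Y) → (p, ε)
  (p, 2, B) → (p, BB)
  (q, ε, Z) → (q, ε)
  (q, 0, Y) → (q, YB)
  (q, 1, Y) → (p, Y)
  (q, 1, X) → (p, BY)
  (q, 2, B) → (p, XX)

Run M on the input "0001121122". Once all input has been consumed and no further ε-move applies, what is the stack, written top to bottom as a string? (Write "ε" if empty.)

BBBYBYZ

(p, 0001121122, Z)
  read 0, top Z: go to q, push YYZ → (q, 001121122, YYZ)
  read 0, top Y: go to q, push YB → (q, 01121122, YBYZ)
  read 0, top Y: go to q, push YB → (q, 1121122, YBBYZ)
  read 1, top Y: go to p, push Y → (p, 121122, YBBYZ)
  read 1, top Y: go to q, push ε → (q, 21122, BBYZ)
  read 2, top B: go to p, push XX → (p, 1122, XXBYZ)
  ε-move, top X: go to p, push Y → (p, 1122, YXBYZ)
  read 1, top Y: go to q, push ε → (q, 122, XBYZ)
  read 1, top X: go to p, push BY → (p, 22, BYBYZ)
  read 2, top B: go to p, push BB → (p, 2, BBYBYZ)
  read 2, top B: go to p, push BB → (p, ε, BBBYBYZ)
All input consumed in state p with stack BBBYBYZ.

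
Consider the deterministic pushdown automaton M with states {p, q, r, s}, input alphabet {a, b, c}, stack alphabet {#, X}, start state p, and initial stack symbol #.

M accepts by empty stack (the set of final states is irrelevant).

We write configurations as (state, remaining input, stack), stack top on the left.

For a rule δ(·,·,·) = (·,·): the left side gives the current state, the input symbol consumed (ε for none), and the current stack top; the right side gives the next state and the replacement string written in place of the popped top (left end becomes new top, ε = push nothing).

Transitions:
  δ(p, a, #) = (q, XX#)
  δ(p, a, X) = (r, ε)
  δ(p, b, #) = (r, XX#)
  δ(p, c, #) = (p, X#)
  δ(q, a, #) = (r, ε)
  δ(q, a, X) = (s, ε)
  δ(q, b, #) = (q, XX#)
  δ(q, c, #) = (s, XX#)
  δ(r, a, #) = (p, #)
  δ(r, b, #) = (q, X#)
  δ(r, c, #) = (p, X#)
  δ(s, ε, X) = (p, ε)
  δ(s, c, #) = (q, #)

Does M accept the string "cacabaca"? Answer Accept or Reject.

(p, cacabaca, #)
  read c, top #: go to p, push X# → (p, acabaca, X#)
  read a, top X: go to r, push ε → (r, cabaca, #)
  read c, top #: go to p, push X# → (p, abaca, X#)
  read a, top X: go to r, push ε → (r, baca, #)
  read b, top #: go to q, push X# → (q, aca, X#)
  read a, top X: go to s, push ε → (s, ca, #)
  read c, top #: go to q, push # → (q, a, #)
  read a, top #: go to r, push ε → (r, ε, ε)
All input consumed and the stack is empty.

Accept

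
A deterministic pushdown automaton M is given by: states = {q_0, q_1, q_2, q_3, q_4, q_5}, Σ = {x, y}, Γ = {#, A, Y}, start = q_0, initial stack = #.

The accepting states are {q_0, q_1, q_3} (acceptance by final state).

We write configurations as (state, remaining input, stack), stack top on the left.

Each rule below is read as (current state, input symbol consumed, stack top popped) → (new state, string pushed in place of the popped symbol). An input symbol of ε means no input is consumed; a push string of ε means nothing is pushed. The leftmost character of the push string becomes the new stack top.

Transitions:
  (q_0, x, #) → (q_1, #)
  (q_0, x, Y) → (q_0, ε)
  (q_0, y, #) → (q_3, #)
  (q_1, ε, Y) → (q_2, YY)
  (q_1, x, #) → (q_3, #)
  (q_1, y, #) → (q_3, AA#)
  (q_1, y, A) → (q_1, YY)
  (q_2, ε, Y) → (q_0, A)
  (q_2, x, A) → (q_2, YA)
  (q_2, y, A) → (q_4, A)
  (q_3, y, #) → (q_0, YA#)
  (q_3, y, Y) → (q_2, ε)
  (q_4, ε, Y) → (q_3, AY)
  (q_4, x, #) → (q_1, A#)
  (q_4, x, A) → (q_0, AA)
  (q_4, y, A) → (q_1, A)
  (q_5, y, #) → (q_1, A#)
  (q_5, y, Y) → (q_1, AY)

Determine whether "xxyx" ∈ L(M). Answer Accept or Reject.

(q_0, xxyx, #)
  read x, top #: go to q_1, push # → (q_1, xyx, #)
  read x, top #: go to q_3, push # → (q_3, yx, #)
  read y, top #: go to q_0, push YA# → (q_0, x, YA#)
  read x, top Y: go to q_0, push ε → (q_0, ε, A#)
All input consumed; state q_0 ∈ F.

Accept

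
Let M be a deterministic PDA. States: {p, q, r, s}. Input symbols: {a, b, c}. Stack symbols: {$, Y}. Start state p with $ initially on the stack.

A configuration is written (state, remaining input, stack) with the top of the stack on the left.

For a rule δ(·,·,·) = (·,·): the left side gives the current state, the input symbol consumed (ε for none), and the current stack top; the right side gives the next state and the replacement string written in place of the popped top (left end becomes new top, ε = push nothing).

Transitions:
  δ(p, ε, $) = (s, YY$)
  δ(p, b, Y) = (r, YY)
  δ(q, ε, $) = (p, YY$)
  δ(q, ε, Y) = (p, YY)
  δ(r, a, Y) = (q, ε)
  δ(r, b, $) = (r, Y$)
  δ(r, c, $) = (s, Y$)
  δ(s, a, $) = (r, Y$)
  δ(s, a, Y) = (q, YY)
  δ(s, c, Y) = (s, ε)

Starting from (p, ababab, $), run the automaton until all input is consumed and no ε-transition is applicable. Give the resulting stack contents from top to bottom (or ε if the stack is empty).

(p, ababab, $)
  ε-move, top $: go to s, push YY$ → (s, ababab, YY$)
  read a, top Y: go to q, push YY → (q, babab, YYY$)
  ε-move, top Y: go to p, push YY → (p, babab, YYYY$)
  read b, top Y: go to r, push YY → (r, abab, YYYYY$)
  read a, top Y: go to q, push ε → (q, bab, YYYY$)
  ε-move, top Y: go to p, push YY → (p, bab, YYYYY$)
  read b, top Y: go to r, push YY → (r, ab, YYYYYY$)
  read a, top Y: go to q, push ε → (q, b, YYYYY$)
  ε-move, top Y: go to p, push YY → (p, b, YYYYYY$)
  read b, top Y: go to r, push YY → (r, ε, YYYYYYY$)
All input consumed in state r with stack YYYYYYY$.

YYYYYYY$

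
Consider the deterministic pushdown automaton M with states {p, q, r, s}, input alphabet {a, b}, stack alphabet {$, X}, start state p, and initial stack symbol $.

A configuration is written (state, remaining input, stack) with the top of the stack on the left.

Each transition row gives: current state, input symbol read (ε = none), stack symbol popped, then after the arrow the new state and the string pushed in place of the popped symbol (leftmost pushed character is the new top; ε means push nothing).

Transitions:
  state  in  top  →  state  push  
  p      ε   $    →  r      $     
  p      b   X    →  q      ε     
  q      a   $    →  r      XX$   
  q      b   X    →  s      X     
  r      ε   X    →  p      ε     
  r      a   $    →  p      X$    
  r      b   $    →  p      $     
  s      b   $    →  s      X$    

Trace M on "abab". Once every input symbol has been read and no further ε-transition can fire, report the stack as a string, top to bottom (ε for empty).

(p, abab, $)
  ε-move, top $: go to r, push $ → (r, abab, $)
  read a, top $: go to p, push X$ → (p, bab, X$)
  read b, top X: go to q, push ε → (q, ab, $)
  read a, top $: go to r, push XX$ → (r, b, XX$)
  ε-move, top X: go to p, push ε → (p, b, X$)
  read b, top X: go to q, push ε → (q, ε, $)
All input consumed in state q with stack $.

$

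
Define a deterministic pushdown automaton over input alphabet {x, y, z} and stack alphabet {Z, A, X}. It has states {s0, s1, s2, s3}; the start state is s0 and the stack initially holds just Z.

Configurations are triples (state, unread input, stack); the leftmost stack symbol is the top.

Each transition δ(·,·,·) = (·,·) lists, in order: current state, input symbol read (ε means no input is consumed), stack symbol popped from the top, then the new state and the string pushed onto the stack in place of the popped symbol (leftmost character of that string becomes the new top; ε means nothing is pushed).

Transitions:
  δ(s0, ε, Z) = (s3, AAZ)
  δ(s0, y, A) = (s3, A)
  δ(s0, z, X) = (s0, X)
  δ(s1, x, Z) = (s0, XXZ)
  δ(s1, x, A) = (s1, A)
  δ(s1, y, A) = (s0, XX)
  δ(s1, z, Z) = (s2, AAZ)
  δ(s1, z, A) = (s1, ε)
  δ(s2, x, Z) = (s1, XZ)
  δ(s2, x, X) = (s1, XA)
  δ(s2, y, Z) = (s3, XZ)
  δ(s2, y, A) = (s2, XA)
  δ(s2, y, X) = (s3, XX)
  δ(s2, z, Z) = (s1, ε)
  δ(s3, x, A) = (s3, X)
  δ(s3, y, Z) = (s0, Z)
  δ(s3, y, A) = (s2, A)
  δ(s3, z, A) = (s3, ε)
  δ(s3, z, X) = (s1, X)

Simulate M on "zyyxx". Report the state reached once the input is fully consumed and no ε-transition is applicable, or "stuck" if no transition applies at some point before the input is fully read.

stuck

(s0, zyyxx, Z)
  ε-move, top Z: go to s3, push AAZ → (s3, zyyxx, AAZ)
  read z, top A: go to s3, push ε → (s3, yyxx, AZ)
  read y, top A: go to s2, push A → (s2, yxx, AZ)
  read y, top A: go to s2, push XA → (s2, xx, XAZ)
  read x, top X: go to s1, push XA → (s1, x, XAAZ)
No transition for (s1, x, top X); M blocks with input x remaining.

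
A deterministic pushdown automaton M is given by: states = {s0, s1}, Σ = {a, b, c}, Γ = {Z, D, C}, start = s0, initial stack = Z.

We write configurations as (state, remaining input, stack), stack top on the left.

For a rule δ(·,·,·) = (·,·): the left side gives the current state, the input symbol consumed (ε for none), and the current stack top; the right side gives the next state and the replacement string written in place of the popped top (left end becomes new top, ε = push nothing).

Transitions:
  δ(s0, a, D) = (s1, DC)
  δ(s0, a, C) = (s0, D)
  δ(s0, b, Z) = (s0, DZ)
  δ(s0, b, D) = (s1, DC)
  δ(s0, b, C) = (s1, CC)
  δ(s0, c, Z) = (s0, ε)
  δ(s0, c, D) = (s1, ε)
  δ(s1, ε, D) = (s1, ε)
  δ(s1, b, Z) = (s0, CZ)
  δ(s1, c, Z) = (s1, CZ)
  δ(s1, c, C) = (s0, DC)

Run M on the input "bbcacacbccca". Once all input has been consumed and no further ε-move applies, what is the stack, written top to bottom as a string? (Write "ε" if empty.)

(s0, bbcacacbccca, Z)
  read b, top Z: go to s0, push DZ → (s0, bcacacbccca, DZ)
  read b, top D: go to s1, push DC → (s1, cacacbccca, DCZ)
  ε-move, top D: go to s1, push ε → (s1, cacacbccca, CZ)
  read c, top C: go to s0, push DC → (s0, acacbccca, DCZ)
  read a, top D: go to s1, push DC → (s1, cacbccca, DCCZ)
  ε-move, top D: go to s1, push ε → (s1, cacbccca, CCZ)
  read c, top C: go to s0, push DC → (s0, acbccca, DCCZ)
  read a, top D: go to s1, push DC → (s1, cbccca, DCCCZ)
  ε-move, top D: go to s1, push ε → (s1, cbccca, CCCZ)
  read c, top C: go to s0, push DC → (s0, bccca, DCCCZ)
  read b, top D: go to s1, push DC → (s1, ccca, DCCCCZ)
  ε-move, top D: go to s1, push ε → (s1, ccca, CCCCZ)
  read c, top C: go to s0, push DC → (s0, cca, DCCCCZ)
  read c, top D: go to s1, push ε → (s1, ca, CCCCZ)
  read c, top C: go to s0, push DC → (s0, a, DCCCCZ)
  read a, top D: go to s1, push DC → (s1, ε, DCCCCCZ)
  ε-move, top D: go to s1, push ε → (s1, ε, CCCCCZ)
All input consumed in state s1 with stack CCCCCZ.

CCCCCZ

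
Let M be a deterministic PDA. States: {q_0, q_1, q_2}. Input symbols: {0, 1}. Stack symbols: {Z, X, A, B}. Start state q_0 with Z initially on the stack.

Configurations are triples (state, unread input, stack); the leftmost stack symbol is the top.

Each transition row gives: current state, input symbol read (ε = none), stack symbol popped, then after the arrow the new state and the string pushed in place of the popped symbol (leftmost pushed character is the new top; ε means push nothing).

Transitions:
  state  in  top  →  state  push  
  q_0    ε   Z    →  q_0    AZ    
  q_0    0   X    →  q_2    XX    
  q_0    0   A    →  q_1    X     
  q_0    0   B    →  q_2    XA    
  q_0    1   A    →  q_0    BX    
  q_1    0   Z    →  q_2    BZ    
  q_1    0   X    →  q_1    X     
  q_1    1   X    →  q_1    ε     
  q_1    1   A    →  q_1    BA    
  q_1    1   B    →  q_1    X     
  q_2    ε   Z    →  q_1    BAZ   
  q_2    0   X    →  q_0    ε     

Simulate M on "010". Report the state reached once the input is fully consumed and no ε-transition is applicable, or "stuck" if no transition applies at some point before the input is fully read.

q_2

(q_0, 010, Z)
  ε-move, top Z: go to q_0, push AZ → (q_0, 010, AZ)
  read 0, top A: go to q_1, push X → (q_1, 10, XZ)
  read 1, top X: go to q_1, push ε → (q_1, 0, Z)
  read 0, top Z: go to q_2, push BZ → (q_2, ε, BZ)
All input consumed; M is in state q_2.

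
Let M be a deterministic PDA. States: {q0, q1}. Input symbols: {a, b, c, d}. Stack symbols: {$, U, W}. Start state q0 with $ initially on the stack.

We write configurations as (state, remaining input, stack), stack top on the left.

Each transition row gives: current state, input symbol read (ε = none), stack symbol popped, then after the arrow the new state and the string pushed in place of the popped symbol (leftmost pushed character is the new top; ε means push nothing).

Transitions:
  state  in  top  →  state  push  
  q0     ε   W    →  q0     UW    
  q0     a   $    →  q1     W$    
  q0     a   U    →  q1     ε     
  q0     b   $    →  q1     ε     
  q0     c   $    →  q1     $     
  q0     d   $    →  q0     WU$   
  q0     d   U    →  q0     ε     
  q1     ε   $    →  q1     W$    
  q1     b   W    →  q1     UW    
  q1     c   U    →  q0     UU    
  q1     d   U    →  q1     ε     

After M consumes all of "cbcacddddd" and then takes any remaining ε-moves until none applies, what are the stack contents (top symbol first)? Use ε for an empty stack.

UW$

(q0, cbcacddddd, $)
  read c, top $: go to q1, push $ → (q1, bcacddddd, $)
  ε-move, top $: go to q1, push W$ → (q1, bcacddddd, W$)
  read b, top W: go to q1, push UW → (q1, cacddddd, UW$)
  read c, top U: go to q0, push UU → (q0, acddddd, UUW$)
  read a, top U: go to q1, push ε → (q1, cddddd, UW$)
  read c, top U: go to q0, push UU → (q0, ddddd, UUW$)
  read d, top U: go to q0, push ε → (q0, dddd, UW$)
  read d, top U: go to q0, push ε → (q0, ddd, W$)
  ε-move, top W: go to q0, push UW → (q0, ddd, UW$)
  read d, top U: go to q0, push ε → (q0, dd, W$)
  ε-move, top W: go to q0, push UW → (q0, dd, UW$)
  read d, top U: go to q0, push ε → (q0, d, W$)
  ε-move, top W: go to q0, push UW → (q0, d, UW$)
  read d, top U: go to q0, push ε → (q0, ε, W$)
  ε-move, top W: go to q0, push UW → (q0, ε, UW$)
All input consumed in state q0 with stack UW$.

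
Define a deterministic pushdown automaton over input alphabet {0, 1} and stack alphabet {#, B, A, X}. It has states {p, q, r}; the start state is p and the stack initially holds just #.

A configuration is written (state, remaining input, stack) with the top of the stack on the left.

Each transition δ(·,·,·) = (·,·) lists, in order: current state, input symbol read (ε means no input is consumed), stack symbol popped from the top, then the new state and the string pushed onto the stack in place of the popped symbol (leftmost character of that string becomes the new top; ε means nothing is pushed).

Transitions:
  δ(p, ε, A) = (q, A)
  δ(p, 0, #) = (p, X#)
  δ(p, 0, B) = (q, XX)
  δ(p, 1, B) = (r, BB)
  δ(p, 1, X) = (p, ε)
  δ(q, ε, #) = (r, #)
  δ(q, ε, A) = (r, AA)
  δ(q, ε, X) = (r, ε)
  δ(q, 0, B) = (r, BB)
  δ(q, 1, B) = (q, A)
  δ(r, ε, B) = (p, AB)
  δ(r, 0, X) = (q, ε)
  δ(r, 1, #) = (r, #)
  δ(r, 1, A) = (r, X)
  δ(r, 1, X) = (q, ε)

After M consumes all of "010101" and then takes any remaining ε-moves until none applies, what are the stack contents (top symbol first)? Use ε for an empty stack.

(p, 010101, #)
  read 0, top #: go to p, push X# → (p, 10101, X#)
  read 1, top X: go to p, push ε → (p, 0101, #)
  read 0, top #: go to p, push X# → (p, 101, X#)
  read 1, top X: go to p, push ε → (p, 01, #)
  read 0, top #: go to p, push X# → (p, 1, X#)
  read 1, top X: go to p, push ε → (p, ε, #)
All input consumed in state p with stack #.

#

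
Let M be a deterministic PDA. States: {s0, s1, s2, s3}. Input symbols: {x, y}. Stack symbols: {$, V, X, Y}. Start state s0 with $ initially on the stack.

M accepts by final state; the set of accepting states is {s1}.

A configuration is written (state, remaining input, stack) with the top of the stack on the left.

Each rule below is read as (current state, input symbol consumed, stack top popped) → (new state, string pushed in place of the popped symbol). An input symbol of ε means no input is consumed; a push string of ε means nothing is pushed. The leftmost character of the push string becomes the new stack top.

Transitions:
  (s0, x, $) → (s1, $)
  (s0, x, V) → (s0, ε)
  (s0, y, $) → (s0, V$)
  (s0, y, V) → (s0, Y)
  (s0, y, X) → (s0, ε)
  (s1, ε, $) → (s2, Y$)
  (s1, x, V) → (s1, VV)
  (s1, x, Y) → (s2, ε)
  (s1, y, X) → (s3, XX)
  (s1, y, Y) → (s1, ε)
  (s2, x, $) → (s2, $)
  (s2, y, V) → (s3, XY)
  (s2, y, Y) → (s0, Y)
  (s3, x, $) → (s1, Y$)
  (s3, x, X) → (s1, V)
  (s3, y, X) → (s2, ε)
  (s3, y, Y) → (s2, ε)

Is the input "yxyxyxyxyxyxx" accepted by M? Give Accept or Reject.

Accept

(s0, yxyxyxyxyxyxx, $)
  read y, top $: go to s0, push V$ → (s0, xyxyxyxyxyxx, V$)
  read x, top V: go to s0, push ε → (s0, yxyxyxyxyxx, $)
  read y, top $: go to s0, push V$ → (s0, xyxyxyxyxx, V$)
  read x, top V: go to s0, push ε → (s0, yxyxyxyxx, $)
  read y, top $: go to s0, push V$ → (s0, xyxyxyxx, V$)
  read x, top V: go to s0, push ε → (s0, yxyxyxx, $)
  read y, top $: go to s0, push V$ → (s0, xyxyxx, V$)
  read x, top V: go to s0, push ε → (s0, yxyxx, $)
  read y, top $: go to s0, push V$ → (s0, xyxx, V$)
  read x, top V: go to s0, push ε → (s0, yxx, $)
  read y, top $: go to s0, push V$ → (s0, xx, V$)
  read x, top V: go to s0, push ε → (s0, x, $)
  read x, top $: go to s1, push $ → (s1, ε, $)
All input consumed; state s1 ∈ F.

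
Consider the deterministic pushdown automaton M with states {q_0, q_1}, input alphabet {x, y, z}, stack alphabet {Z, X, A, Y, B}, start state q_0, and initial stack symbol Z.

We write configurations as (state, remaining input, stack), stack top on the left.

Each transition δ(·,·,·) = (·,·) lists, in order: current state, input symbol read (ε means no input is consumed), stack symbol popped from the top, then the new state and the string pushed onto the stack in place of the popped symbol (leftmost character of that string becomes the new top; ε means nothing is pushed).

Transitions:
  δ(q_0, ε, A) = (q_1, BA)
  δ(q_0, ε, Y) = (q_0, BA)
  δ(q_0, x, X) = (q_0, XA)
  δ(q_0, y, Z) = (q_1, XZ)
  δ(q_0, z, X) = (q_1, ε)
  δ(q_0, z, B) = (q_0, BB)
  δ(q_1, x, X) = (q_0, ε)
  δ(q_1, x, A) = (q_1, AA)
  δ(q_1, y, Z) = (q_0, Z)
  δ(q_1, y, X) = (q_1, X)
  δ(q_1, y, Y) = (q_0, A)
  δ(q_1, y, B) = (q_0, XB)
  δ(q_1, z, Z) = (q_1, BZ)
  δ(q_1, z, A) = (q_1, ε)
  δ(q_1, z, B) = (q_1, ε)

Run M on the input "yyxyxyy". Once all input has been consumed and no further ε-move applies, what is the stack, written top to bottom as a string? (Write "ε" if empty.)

(q_0, yyxyxyy, Z)
  read y, top Z: go to q_1, push XZ → (q_1, yxyxyy, XZ)
  read y, top X: go to q_1, push X → (q_1, xyxyy, XZ)
  read x, top X: go to q_0, push ε → (q_0, yxyy, Z)
  read y, top Z: go to q_1, push XZ → (q_1, xyy, XZ)
  read x, top X: go to q_0, push ε → (q_0, yy, Z)
  read y, top Z: go to q_1, push XZ → (q_1, y, XZ)
  read y, top X: go to q_1, push X → (q_1, ε, XZ)
All input consumed in state q_1 with stack XZ.

XZ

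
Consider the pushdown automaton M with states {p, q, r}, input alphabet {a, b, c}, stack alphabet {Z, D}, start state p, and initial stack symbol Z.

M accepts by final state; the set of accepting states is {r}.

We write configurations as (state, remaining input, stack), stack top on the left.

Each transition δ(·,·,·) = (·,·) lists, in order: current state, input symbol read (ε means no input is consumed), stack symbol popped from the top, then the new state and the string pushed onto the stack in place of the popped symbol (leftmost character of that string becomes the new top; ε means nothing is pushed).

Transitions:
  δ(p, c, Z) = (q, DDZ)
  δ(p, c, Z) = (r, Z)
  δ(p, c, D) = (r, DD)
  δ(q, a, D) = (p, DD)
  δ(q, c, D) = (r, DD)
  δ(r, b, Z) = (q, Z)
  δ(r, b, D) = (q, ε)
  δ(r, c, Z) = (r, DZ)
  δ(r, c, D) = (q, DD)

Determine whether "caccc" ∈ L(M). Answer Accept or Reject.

One accepting computation: (p, caccc, Z) ⊢ (q, accc, DDZ) ⊢ (p, ccc, DDDZ) ⊢ (r, cc, DDDDZ) ⊢ (q, c, DDDDDZ) ⊢ (r, ε, DDDDDDZ)
All input consumed and state r ∈ F.

Accept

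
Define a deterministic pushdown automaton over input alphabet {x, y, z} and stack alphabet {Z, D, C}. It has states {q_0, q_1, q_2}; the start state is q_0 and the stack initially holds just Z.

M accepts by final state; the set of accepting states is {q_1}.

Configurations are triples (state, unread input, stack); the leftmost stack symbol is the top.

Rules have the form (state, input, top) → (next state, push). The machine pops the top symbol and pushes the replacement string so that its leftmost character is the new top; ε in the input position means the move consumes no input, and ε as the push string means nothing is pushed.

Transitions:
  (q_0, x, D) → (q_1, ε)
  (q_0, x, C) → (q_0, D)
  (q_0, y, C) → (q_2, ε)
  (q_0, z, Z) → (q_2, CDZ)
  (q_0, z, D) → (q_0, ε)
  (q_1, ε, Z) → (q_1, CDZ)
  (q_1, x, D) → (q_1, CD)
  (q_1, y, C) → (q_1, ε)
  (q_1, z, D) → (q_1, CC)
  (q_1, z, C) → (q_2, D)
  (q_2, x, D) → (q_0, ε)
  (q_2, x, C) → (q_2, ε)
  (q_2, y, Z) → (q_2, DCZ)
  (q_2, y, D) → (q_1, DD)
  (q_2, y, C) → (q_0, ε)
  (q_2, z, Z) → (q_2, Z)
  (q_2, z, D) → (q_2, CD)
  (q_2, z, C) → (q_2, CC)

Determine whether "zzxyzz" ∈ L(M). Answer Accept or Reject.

Reject

(q_0, zzxyzz, Z) ⊢ (q_2, zxyzz, CDZ) ⊢ (q_2, xyzz, CCDZ) ⊢ (q_2, yzz, CDZ) ⊢ (q_0, zz, DZ) ⊢ (q_0, z, Z) ⊢ (q_2, ε, CDZ)
All input consumed; state q_2 ∉ F and no further ε-move applies.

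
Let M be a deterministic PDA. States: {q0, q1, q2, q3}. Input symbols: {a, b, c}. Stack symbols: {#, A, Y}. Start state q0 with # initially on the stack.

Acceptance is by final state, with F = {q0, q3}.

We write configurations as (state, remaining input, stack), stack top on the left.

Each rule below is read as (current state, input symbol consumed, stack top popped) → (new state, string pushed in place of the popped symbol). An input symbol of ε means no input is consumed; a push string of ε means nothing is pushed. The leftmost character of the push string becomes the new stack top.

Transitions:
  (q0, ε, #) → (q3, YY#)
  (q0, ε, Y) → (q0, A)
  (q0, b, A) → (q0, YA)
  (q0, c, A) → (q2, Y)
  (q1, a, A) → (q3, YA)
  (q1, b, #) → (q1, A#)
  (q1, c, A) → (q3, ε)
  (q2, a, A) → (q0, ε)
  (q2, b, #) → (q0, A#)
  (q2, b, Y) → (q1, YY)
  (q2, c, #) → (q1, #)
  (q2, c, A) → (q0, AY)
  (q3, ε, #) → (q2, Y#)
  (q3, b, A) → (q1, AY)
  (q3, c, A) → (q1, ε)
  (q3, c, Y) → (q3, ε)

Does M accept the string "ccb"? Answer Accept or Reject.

Reject

(q0, ccb, #) ⊢ (q3, ccb, YY#) ⊢ (q3, cb, Y#) ⊢ (q3, b, #) ⊢ (q2, b, Y#) ⊢ (q1, ε, YY#)
All input consumed; state q1 ∉ F and no further ε-move applies.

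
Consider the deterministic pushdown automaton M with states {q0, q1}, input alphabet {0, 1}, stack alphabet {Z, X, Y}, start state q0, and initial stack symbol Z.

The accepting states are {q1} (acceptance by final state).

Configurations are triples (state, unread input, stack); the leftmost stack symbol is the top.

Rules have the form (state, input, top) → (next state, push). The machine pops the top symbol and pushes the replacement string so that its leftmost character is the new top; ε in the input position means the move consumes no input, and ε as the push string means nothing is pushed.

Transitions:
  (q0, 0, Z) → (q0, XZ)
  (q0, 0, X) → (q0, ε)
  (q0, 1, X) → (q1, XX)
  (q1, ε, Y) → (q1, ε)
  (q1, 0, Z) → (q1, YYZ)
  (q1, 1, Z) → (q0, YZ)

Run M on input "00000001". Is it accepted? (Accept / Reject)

Accept

(q0, 00000001, Z)
  read 0, top Z: go to q0, push XZ → (q0, 0000001, XZ)
  read 0, top X: go to q0, push ε → (q0, 000001, Z)
  read 0, top Z: go to q0, push XZ → (q0, 00001, XZ)
  read 0, top X: go to q0, push ε → (q0, 0001, Z)
  read 0, top Z: go to q0, push XZ → (q0, 001, XZ)
  read 0, top X: go to q0, push ε → (q0, 01, Z)
  read 0, top Z: go to q0, push XZ → (q0, 1, XZ)
  read 1, top X: go to q1, push XX → (q1, ε, XXZ)
All input consumed; state q1 ∈ F.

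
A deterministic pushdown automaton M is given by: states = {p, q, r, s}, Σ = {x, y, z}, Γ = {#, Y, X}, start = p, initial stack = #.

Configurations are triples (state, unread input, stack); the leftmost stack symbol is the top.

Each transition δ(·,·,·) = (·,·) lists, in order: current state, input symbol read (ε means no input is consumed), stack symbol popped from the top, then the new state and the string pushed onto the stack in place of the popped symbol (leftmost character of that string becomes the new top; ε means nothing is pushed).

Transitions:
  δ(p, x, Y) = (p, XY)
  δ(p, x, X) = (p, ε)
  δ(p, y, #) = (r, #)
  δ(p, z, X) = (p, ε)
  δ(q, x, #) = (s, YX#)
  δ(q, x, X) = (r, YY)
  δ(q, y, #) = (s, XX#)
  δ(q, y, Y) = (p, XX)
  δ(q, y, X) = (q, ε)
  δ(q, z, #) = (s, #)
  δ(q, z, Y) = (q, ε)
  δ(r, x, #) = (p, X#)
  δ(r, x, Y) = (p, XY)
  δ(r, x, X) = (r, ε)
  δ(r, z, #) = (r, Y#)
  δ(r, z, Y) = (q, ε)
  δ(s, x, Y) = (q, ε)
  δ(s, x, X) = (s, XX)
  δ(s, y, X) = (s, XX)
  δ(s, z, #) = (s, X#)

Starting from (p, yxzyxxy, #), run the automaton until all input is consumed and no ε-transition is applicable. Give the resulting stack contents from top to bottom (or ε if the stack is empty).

(p, yxzyxxy, #)
  read y, top #: go to r, push # → (r, xzyxxy, #)
  read x, top #: go to p, push X# → (p, zyxxy, X#)
  read z, top X: go to p, push ε → (p, yxxy, #)
  read y, top #: go to r, push # → (r, xxy, #)
  read x, top #: go to p, push X# → (p, xy, X#)
  read x, top X: go to p, push ε → (p, y, #)
  read y, top #: go to r, push # → (r, ε, #)
All input consumed in state r with stack #.

#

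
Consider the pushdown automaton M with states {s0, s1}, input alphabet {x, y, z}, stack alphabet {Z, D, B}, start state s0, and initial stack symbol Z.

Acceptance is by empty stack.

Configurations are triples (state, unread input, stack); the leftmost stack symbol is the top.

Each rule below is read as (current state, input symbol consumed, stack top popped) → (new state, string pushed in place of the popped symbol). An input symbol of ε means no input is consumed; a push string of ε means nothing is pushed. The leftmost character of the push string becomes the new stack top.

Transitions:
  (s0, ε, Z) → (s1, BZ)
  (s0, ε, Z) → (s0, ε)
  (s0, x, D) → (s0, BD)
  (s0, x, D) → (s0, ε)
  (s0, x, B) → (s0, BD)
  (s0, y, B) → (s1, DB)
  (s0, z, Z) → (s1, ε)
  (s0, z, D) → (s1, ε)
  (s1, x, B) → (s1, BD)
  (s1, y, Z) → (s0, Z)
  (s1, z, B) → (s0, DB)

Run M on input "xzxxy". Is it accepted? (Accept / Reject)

No computation consumes all input and empties the stack.

Reject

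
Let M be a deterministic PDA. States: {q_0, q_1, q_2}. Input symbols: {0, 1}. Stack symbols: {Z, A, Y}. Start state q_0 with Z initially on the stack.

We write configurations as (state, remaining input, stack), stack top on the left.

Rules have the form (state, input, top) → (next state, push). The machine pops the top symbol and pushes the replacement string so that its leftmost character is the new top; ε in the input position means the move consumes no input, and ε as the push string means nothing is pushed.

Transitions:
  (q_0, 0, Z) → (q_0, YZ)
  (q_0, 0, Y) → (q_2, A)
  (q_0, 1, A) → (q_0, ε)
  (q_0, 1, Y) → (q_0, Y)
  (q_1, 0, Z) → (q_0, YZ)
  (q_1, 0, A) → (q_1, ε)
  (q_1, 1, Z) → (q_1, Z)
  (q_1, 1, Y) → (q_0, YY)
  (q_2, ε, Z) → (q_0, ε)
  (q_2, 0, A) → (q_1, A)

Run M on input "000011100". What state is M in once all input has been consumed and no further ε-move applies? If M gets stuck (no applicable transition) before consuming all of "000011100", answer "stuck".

(q_0, 000011100, Z)
  read 0, top Z: go to q_0, push YZ → (q_0, 00011100, YZ)
  read 0, top Y: go to q_2, push A → (q_2, 0011100, AZ)
  read 0, top A: go to q_1, push A → (q_1, 011100, AZ)
  read 0, top A: go to q_1, push ε → (q_1, 11100, Z)
  read 1, top Z: go to q_1, push Z → (q_1, 1100, Z)
  read 1, top Z: go to q_1, push Z → (q_1, 100, Z)
  read 1, top Z: go to q_1, push Z → (q_1, 00, Z)
  read 0, top Z: go to q_0, push YZ → (q_0, 0, YZ)
  read 0, top Y: go to q_2, push A → (q_2, ε, AZ)
All input consumed; M is in state q_2.

q_2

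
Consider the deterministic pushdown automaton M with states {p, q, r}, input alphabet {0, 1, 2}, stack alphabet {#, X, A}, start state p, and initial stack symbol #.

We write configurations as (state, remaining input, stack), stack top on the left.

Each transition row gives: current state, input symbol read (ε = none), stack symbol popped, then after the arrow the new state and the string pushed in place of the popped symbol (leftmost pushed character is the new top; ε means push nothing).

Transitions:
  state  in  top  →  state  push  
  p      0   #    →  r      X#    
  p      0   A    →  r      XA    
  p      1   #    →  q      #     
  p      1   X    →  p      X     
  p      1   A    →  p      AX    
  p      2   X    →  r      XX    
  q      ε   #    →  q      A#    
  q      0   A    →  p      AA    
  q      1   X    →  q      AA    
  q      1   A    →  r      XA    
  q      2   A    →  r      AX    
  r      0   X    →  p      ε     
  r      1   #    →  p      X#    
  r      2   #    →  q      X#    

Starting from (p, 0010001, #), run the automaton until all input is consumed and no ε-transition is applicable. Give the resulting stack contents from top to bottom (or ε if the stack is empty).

(p, 0010001, #)
  read 0, top #: go to r, push X# → (r, 010001, X#)
  read 0, top X: go to p, push ε → (p, 10001, #)
  read 1, top #: go to q, push # → (q, 0001, #)
  ε-move, top #: go to q, push A# → (q, 0001, A#)
  read 0, top A: go to p, push AA → (p, 001, AA#)
  read 0, top A: go to r, push XA → (r, 01, XAA#)
  read 0, top X: go to p, push ε → (p, 1, AA#)
  read 1, top A: go to p, push AX → (p, ε, AXA#)
All input consumed in state p with stack AXA#.

AXA#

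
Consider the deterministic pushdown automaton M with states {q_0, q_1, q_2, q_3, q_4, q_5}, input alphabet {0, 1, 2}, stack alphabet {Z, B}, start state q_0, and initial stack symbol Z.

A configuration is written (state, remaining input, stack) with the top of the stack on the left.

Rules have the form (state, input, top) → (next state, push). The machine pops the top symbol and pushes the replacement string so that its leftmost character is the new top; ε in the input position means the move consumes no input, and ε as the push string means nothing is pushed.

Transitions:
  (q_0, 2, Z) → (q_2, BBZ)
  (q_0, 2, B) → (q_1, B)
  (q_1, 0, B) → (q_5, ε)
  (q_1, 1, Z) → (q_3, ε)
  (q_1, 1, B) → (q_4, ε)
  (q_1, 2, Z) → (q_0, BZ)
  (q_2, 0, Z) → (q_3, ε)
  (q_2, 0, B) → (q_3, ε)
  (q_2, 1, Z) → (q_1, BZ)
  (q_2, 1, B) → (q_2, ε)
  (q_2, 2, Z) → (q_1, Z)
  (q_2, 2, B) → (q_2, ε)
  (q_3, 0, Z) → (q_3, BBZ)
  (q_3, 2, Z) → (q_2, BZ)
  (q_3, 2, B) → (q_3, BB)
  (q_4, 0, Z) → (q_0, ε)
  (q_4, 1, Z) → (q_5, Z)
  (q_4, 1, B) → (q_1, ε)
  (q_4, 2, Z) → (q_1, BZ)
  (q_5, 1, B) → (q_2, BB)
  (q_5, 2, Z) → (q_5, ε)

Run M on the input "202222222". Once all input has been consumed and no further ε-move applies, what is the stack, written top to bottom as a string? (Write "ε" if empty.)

BBBBBBBBZ

(q_0, 202222222, Z)
  read 2, top Z: go to q_2, push BBZ → (q_2, 02222222, BBZ)
  read 0, top B: go to q_3, push ε → (q_3, 2222222, BZ)
  read 2, top B: go to q_3, push BB → (q_3, 222222, BBZ)
  read 2, top B: go to q_3, push BB → (q_3, 22222, BBBZ)
  read 2, top B: go to q_3, push BB → (q_3, 2222, BBBBZ)
  read 2, top B: go to q_3, push BB → (q_3, 222, BBBBBZ)
  read 2, top B: go to q_3, push BB → (q_3, 22, BBBBBBZ)
  read 2, top B: go to q_3, push BB → (q_3, 2, BBBBBBBZ)
  read 2, top B: go to q_3, push BB → (q_3, ε, BBBBBBBBZ)
All input consumed in state q_3 with stack BBBBBBBBZ.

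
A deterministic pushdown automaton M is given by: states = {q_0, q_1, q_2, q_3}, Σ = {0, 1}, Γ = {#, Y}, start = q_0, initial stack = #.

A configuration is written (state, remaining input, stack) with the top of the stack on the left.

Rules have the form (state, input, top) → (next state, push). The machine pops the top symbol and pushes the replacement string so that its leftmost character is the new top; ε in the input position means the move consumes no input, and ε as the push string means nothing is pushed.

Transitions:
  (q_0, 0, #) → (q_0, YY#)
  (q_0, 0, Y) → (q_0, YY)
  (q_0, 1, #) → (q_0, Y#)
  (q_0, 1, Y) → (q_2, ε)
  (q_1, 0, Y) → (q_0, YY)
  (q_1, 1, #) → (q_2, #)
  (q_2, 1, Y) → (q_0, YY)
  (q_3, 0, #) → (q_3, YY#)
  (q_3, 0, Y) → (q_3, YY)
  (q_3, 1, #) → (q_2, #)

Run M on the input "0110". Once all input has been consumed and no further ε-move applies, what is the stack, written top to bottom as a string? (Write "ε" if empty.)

(q_0, 0110, #)
  read 0, top #: go to q_0, push YY# → (q_0, 110, YY#)
  read 1, top Y: go to q_2, push ε → (q_2, 10, Y#)
  read 1, top Y: go to q_0, push YY → (q_0, 0, YY#)
  read 0, top Y: go to q_0, push YY → (q_0, ε, YYY#)
All input consumed in state q_0 with stack YYY#.

YYY#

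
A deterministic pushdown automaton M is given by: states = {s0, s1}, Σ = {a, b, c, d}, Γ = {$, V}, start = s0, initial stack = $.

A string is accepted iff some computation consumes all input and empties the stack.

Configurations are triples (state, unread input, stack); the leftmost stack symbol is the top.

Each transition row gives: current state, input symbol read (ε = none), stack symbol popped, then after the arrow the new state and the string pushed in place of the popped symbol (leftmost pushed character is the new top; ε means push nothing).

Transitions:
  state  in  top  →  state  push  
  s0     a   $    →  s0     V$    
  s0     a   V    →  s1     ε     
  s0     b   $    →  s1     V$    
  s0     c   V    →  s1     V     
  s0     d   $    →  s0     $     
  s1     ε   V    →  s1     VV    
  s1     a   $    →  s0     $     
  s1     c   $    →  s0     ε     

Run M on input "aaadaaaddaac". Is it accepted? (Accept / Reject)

Accept

(s0, aaadaaaddaac, $)
  read a, top $: go to s0, push V$ → (s0, aadaaaddaac, V$)
  read a, top V: go to s1, push ε → (s1, adaaaddaac, $)
  read a, top $: go to s0, push $ → (s0, daaaddaac, $)
  read d, top $: go to s0, push $ → (s0, aaaddaac, $)
  read a, top $: go to s0, push V$ → (s0, aaddaac, V$)
  read a, top V: go to s1, push ε → (s1, addaac, $)
  read a, top $: go to s0, push $ → (s0, ddaac, $)
  read d, top $: go to s0, push $ → (s0, daac, $)
  read d, top $: go to s0, push $ → (s0, aac, $)
  read a, top $: go to s0, push V$ → (s0, ac, V$)
  read a, top V: go to s1, push ε → (s1, c, $)
  read c, top $: go to s0, push ε → (s0, ε, ε)
All input consumed and the stack is empty.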